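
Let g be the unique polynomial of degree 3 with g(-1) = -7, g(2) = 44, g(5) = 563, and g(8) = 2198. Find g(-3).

Write g(x) = ax^3 + bx^2 + cx + d. Substituting each data point gives a linear system:
  -a + b - c + d = -7
  8a + 4b + 2c + d = 44
  125a + 25b + 5c + d = 563
  512a + 64b + 8c + d = 2198
Solving the system yields a = 4, b = 2, c = 3, d = -2.
So g(x) = 4x^3 + 2x^2 + 3x - 2.
Then g(-3) = -101.

-101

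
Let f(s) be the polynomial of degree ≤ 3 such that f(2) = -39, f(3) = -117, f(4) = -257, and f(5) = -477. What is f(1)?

-5

Write f(s) = as^3 + bs^2 + cs + d. Substituting each data point gives a linear system:
  8a + 4b + 2c + d = -39
  27a + 9b + 3c + d = -117
  64a + 16b + 4c + d = -257
  125a + 25b + 5c + d = -477
Solving the system yields a = -3, b = -4, c = -1, d = 3.
So f(s) = -3s^3 - 4s^2 - s + 3.
Then f(1) = -5.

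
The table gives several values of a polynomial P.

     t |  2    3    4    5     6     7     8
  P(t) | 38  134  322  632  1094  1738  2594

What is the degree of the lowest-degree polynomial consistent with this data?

3

Forward differences of the values at t = 2, 3, 4, 5, 6, 7, 8:
  P  : 38  134  322  632  1094  1738  2594
  Δ  : 96  188  310  462  644  856
  Δ^2: 92  122  152  182  212
  Δ^3: 30  30  30  30
  Δ^4: 0  0  0
  Δ^5: 0  0
  Δ^6: 0
The third differences are constant (30) and nonzero, while all higher differences vanish, so the minimal degree is 3.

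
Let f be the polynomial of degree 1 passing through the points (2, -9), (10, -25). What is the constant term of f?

Write f(u) = au + b. Substituting each data point gives a linear system:
  2a + b = -9
  10a + b = -25
Solving the system yields a = -2, b = -5.
So f(u) = -2u - 5.
The constant term is -5.

-5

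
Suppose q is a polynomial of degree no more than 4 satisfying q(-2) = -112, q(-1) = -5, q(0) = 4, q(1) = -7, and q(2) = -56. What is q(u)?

Write q(u) = au^4 + bu^3 + cu^2 + du + e. Substituting each data point gives a linear system:
  16a - 8b + 4c - 2d + e = -112
  a - b + c - d + e = -5
  e = 4
  a + b + c + d + e = -7
  16a + 8b + 4c + 2d + e = -56
Solving the system yields a = -4, b = 5, c = -6, d = -6, e = 4.
So q(u) = -4u^4 + 5u^3 - 6u^2 - 6u + 4.
Check: q(-1) = -5. ✓

q(u) = -4u^4 + 5u^3 - 6u^2 - 6u + 4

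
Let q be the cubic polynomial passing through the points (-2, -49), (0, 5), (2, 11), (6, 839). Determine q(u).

Write q(u) = au^3 + bu^2 + cu + d. Substituting each data point gives a linear system:
  -8a + 4b - 2c + d = -49
  d = 5
  8a + 4b + 2c + d = 11
  216a + 36b + 6c + d = 839
Solving the system yields a = 5, b = -6, c = -5, d = 5.
So q(u) = 5u³ - 6u² - 5u + 5.
Check: q(6) = 839. ✓

q(u) = 5u^3 - 6u^2 - 5u + 5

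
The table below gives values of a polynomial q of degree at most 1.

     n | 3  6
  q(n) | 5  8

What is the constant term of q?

Write q(n) = an + b. Substituting each data point gives a linear system:
  3a + b = 5
  6a + b = 8
Solving the system yields a = 1, b = 2.
So q(n) = n + 2.
The constant term is 2.

2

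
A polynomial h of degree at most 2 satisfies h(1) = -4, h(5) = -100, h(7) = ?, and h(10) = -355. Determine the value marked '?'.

-184

The 3 known points determine the degree-2 polynomial uniquely.
Write h(x) = ax^2 + bx + c. Substituting each data point gives a linear system:
  a + b + c = -4
  25a + 5b + c = -100
  100a + 10b + c = -355
Solving the system yields a = -3, b = -6, c = 5.
So h(x) = -3x^2 - 6x + 5.
Then h(7) = -184.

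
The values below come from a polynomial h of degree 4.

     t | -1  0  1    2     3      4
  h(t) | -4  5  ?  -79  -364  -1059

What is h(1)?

0

On equispaced nodes a degree-4 polynomial has vanishing fifth forward difference, so
  - h(-1) + 5·h(0) - 10·h(1) + 10·h(2) - 5·h(3) + h(4) = 0.
Substituting the known values and solving for h(1):
  -10·h(1) = 0
  h(1) = 0.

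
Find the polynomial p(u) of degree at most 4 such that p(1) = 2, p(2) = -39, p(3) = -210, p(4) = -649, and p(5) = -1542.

Write p(u) = au^4 + bu^3 + cu^2 + du + e. Substituting each data point gives a linear system:
  a + b + c + d + e = 2
  16a + 8b + 4c + 2d + e = -39
  81a + 27b + 9c + 3d + e = -210
  256a + 64b + 16c + 4d + e = -649
  625a + 125b + 25c + 5d + e = -1542
Solving the system yields a = -2, b = -3, c = 3, d = 1, e = 3.
So p(u) = -2u^4 - 3u^3 + 3u^2 + u + 3.
Check: p(5) = -1542. ✓

p(u) = -2u^4 - 3u^3 + 3u^2 + u + 3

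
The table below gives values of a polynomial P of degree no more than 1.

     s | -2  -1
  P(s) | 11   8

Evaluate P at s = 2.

-1

Write P(s) = as + b. Substituting each data point gives a linear system:
  -2a + b = 11
  -a + b = 8
Solving the system yields a = -3, b = 5.
So P(s) = -3s + 5.
Then P(2) = -1.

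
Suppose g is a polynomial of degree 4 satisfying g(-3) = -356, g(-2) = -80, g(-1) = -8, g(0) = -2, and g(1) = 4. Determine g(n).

g(n) = -3n^4 + 5n^3 + 3n^2 + n - 2

Using the Lagrange interpolation formula with nodes -3, -2, -1, 0, 1:
  L_0(n) = (n + 2)(n + 1)n(n - 1) / 24
  L_1(n) = (n + 3)(n + 1)n(n - 1) / -6
  L_2(n) = (n + 3)(n + 2)n(n - 1) / 4
  L_3(n) = (n + 3)(n + 2)(n + 1)(n - 1) / -6
  L_4(n) = (n + 3)(n + 2)(n + 1)n / 24
Then g(n) = -356·L_0(n) - 80·L_1(n) - 8·L_2(n) - 2·L_3(n) + 4·L_4(n).
Expanding and collecting terms gives g(n) = -3n^4 + 5n^3 + 3n^2 + n - 2.
Check: g(1) = 4. ✓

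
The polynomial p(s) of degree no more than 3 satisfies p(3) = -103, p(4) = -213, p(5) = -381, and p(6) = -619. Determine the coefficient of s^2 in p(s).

-5

Write p(s) = as^3 + bs^2 + cs + d. Substituting each data point gives a linear system:
  27a + 9b + 3c + d = -103
  64a + 16b + 4c + d = -213
  125a + 25b + 5c + d = -381
  216a + 36b + 6c + d = -619
Solving the system yields a = -2, b = -5, c = -1, d = -1.
So p(s) = -2s³ - 5s² - s - 1.
The coefficient of s^2 is -5.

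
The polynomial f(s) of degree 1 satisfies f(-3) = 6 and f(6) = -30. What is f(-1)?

-2

Write f(s) = as + b. Substituting each data point gives a linear system:
  -3a + b = 6
  6a + b = -30
Solving the system yields a = -4, b = -6.
So f(s) = -4s - 6.
Then f(-1) = -2.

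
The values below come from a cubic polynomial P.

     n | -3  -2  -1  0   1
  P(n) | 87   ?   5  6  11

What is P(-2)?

26

On equispaced nodes a degree-3 polynomial has vanishing fourth forward difference, so
  P(-3) - 4·P(-2) + 6·P(-1) - 4·P(0) + P(1) = 0.
Substituting the known values and solving for P(-2):
  -4·P(-2) = -104
  P(-2) = 26.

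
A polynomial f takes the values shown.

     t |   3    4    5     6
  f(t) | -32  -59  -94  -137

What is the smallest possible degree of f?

2

Forward differences of the values at t = 3, 4, 5, 6:
  f  : -32  -59  -94  -137
  Δ  : -27  -35  -43
  Δ^2: -8  -8
  Δ^3: 0
The second differences are constant (-8) and nonzero, while all higher differences vanish, so the minimal degree is 2.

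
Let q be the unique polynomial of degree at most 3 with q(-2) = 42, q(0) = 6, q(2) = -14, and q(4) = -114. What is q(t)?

q(t) = -2t^3 + 2t^2 - 6t + 6

Using the Lagrange interpolation formula with nodes -2, 0, 2, 4:
  L_0(t) = t(t - 2)(t - 4) / -48
  L_1(t) = (t + 2)(t - 2)(t - 4) / 16
  L_2(t) = (t + 2)t(t - 4) / -16
  L_3(t) = (t + 2)t(t - 2) / 48
Then q(t) = 42·L_0(t) + 6·L_1(t) - 14·L_2(t) - 114·L_3(t).
Expanding and collecting terms gives q(t) = -2t^3 + 2t^2 - 6t + 6.
Check: q(-2) = 42. ✓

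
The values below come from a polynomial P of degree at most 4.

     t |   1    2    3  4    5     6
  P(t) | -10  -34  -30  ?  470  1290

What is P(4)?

92

On equispaced nodes a degree-4 polynomial has vanishing fifth forward difference, so
  - P(1) + 5·P(2) - 10·P(3) + 10·P(4) - 5·P(5) + P(6) = 0.
Substituting the known values and solving for P(4):
  10·P(4) = 920
  P(4) = 92.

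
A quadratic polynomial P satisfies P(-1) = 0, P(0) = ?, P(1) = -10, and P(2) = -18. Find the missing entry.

-4

The 3 known points determine the degree-2 polynomial uniquely.
Write P(n) = an^2 + bn + c. Substituting each data point gives a linear system:
  a - b + c = 0
  a + b + c = -10
  4a + 2b + c = -18
Solving the system yields a = -1, b = -5, c = -4.
So P(n) = -n^2 - 5n - 4.
Then P(0) = -4.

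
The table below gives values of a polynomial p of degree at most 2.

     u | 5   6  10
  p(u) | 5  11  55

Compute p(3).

Using the Lagrange interpolation formula with nodes 5, 6, 10:
  L_0(u) = (u - 6)(u - 10) / 5
  L_1(u) = (u - 5)(u - 10) / -4
  L_2(u) = (u - 5)(u - 6) / 20
Then p(u) = 5·L_0(u) + 11·L_1(u) + 55·L_2(u).
Expanding and collecting terms gives p(u) = u^2 - 5u + 5.
Evaluating at u = 3: p(3) = -1.

-1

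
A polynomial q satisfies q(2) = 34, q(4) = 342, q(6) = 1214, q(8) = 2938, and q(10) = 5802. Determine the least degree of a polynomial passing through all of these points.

Forward differences of the values at u = 2, 4, 6, 8, 10:
  q  : 34  342  1214  2938  5802
  Δ  : 308  872  1724  2864
  Δ^2: 564  852  1140
  Δ^3: 288  288
  Δ^4: 0
The third differences are constant (288) and nonzero, while all higher differences vanish, so the minimal degree is 3.

3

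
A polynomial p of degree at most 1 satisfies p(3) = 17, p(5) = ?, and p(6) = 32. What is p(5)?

The 2 known points determine the degree-1 polynomial uniquely.
Write p(u) = au + b. Substituting each data point gives a linear system:
  3a + b = 17
  6a + b = 32
Solving the system yields a = 5, b = 2.
So p(u) = 5u + 2.
Then p(5) = 27.

27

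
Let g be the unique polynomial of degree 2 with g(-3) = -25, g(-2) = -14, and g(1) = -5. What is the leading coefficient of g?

Write g(t) = at^2 + bt + c. Substituting each data point gives a linear system:
  9a - 3b + c = -25
  4a - 2b + c = -14
  a + b + c = -5
Solving the system yields a = -2, b = 1, c = -4.
So g(t) = -2t² + t - 4.
The leading coefficient is -2.

-2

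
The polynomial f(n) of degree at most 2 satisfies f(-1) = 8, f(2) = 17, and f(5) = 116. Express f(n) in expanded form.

Using the Lagrange interpolation formula with nodes -1, 2, 5:
  L_0(n) = (n - 2)(n - 5) / 18
  L_1(n) = (n + 1)(n - 5) / -9
  L_2(n) = (n + 1)(n - 2) / 18
Then f(n) = 8·L_0(n) + 17·L_1(n) + 116·L_2(n).
Expanding and collecting terms gives f(n) = 5n^2 - 2n + 1.
Check: f(5) = 116. ✓

f(n) = 5n^2 - 2n + 1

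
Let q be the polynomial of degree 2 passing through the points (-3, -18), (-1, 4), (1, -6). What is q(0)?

Using the Lagrange interpolation formula with nodes -3, -1, 1:
  L_0(s) = (s + 1)(s - 1) / 8
  L_1(s) = (s + 3)(s - 1) / -4
  L_2(s) = (s + 3)(s + 1) / 8
Then q(s) = -18·L_0(s) + 4·L_1(s) - 6·L_2(s).
Expanding and collecting terms gives q(s) = -4s^2 - 5s + 3.
Evaluating at s = 0: q(0) = 3.

3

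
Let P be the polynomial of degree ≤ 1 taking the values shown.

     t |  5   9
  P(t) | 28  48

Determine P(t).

P(t) = 5t + 3

Write P(t) = at + b. Substituting each data point gives a linear system:
  5a + b = 28
  9a + b = 48
Solving the system yields a = 5, b = 3.
So P(t) = 5t + 3.
Check: P(5) = 28. ✓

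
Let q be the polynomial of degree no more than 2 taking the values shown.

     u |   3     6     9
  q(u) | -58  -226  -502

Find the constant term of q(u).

2

Write q(u) = au^2 + bu + c. Substituting each data point gives a linear system:
  9a + 3b + c = -58
  36a + 6b + c = -226
  81a + 9b + c = -502
Solving the system yields a = -6, b = -2, c = 2.
So q(u) = -6u^2 - 2u + 2.
The constant term is 2.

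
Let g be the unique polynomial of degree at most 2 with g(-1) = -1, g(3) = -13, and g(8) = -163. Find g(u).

g(u) = -3u^2 + 3u + 5

Write g(u) = au^2 + bu + c. Substituting each data point gives a linear system:
  a - b + c = -1
  9a + 3b + c = -13
  64a + 8b + c = -163
Solving the system yields a = -3, b = 3, c = 5.
So g(u) = -3u^2 + 3u + 5.
Check: g(-1) = -1. ✓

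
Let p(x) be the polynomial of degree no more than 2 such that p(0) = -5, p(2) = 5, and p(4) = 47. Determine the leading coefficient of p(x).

4

Write p(x) = ax^2 + bx + c. Substituting each data point gives a linear system:
  c = -5
  4a + 2b + c = 5
  16a + 4b + c = 47
Solving the system yields a = 4, b = -3, c = -5.
So p(x) = 4x^2 - 3x - 5.
The leading coefficient is 4.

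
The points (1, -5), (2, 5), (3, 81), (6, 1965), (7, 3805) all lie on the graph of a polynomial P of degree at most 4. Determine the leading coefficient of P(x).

2

Write P(x) = ax^4 + bx^3 + cx^2 + dx + e. Substituting each data point gives a linear system:
  a + b + c + d + e = -5
  16a + 8b + 4c + 2d + e = 5
  81a + 27b + 9c + 3d + e = 81
  1296a + 216b + 36c + 6d + e = 1965
  2401a + 343b + 49c + 7d + e = 3805
Solving the system yields a = 2, b = -3, c = 1, d = -2, e = -3.
So P(x) = 2x^4 - 3x^3 + x^2 - 2x - 3.
The leading coefficient is 2.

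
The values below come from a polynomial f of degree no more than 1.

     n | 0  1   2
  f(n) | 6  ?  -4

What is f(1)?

1

The 2 known points determine the degree-1 polynomial uniquely.
Write f(n) = an + b. Substituting each data point gives a linear system:
  b = 6
  2a + b = -4
Solving the system yields a = -5, b = 6.
So f(n) = -5n + 6.
Then f(1) = 1.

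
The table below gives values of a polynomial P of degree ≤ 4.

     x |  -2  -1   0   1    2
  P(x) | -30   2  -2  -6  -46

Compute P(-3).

Using the Lagrange interpolation formula with nodes -2, -1, 0, 1, 2:
  L_0(x) = (x + 1)x(x - 1)(x - 2) / 24
  L_1(x) = (x + 2)x(x - 1)(x - 2) / -6
  L_2(x) = (x + 2)(x + 1)(x - 1)(x - 2) / 4
  L_3(x) = (x + 2)(x + 1)x(x - 2) / -6
  L_4(x) = (x + 2)(x + 1)x(x - 1) / 24
Then P(x) = -30·L_0(x) + 2·L_1(x) - 2·L_2(x) - 6·L_3(x) - 46·L_4(x).
Expanding and collecting terms gives P(x) = -3x^4 + 3x^2 - 4x - 2.
Evaluating at x = -3: P(-3) = -206.

-206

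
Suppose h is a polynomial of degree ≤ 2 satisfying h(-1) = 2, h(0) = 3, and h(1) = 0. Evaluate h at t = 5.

Forward differences of the values at t = -1, 0, 1:
  h  : 2  3  0
  Δ  : 1  -3
  Δ^2: -4
The second differences are constant, confirming degree 2.
Interpolating (Newton forward form) and evaluating at t = 5 gives h(5) = -52.

-52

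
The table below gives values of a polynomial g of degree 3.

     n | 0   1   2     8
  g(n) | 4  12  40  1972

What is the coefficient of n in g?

Write g(n) = an^3 + bn^2 + cn + d. Substituting each data point gives a linear system:
  d = 4
  a + b + c + d = 12
  8a + 4b + 2c + d = 40
  512a + 64b + 8c + d = 1972
Solving the system yields a = 4, b = -2, c = 6, d = 4.
So g(n) = 4n^3 - 2n^2 + 6n + 4.
The coefficient of n is 6.

6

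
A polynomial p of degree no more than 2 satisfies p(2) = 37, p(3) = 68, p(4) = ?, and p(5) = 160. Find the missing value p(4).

The 3 known points determine the degree-2 polynomial uniquely.
Write p(n) = an^2 + bn + c. Substituting each data point gives a linear system:
  4a + 2b + c = 37
  9a + 3b + c = 68
  25a + 5b + c = 160
Solving the system yields a = 5, b = 6, c = 5.
So p(n) = 5n² + 6n + 5.
Then p(4) = 109.

109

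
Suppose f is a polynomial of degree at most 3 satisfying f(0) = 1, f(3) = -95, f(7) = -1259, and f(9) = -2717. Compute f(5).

Using the Lagrange interpolation formula with nodes 0, 3, 7, 9:
  L_0(x) = (x - 3)(x - 7)(x - 9) / -189
  L_1(x) = x(x - 7)(x - 9) / 72
  L_2(x) = x(x - 3)(x - 9) / -56
  L_3(x) = x(x - 3)(x - 7) / 108
Then f(x) = 1·L_0(x) - 95·L_1(x) - 1259·L_2(x) - 2717·L_3(x).
Expanding and collecting terms gives f(x) = -4x³ + 3x² - 5x + 1.
Evaluating at x = 5: f(5) = -449.

-449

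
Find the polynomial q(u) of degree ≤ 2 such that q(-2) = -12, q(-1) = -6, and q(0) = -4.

q(u) = -2u^2 - 4

Write q(u) = au^2 + bu + c. Substituting each data point gives a linear system:
  4a - 2b + c = -12
  a - b + c = -6
  c = -4
Solving the system yields a = -2, b = 0, c = -4.
So q(u) = -2u^2 - 4.
Check: q(-1) = -6. ✓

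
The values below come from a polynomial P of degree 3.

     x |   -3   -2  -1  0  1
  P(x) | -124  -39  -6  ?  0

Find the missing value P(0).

-1

On equispaced nodes a degree-3 polynomial has vanishing fourth forward difference, so
  P(-3) - 4·P(-2) + 6·P(-1) - 4·P(0) + P(1) = 0.
Substituting the known values and solving for P(0):
  -4·P(0) = 4
  P(0) = -1.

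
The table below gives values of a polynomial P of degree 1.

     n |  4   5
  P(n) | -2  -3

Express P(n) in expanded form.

P(n) = -n + 2

Write P(n) = an + b. Substituting each data point gives a linear system:
  4a + b = -2
  5a + b = -3
Solving the system yields a = -1, b = 2.
So P(n) = -n + 2.
Check: P(5) = -3. ✓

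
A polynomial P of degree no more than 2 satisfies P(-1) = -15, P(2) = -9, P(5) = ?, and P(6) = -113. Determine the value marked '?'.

The 3 known points determine the degree-2 polynomial uniquely.
Write P(t) = at^2 + bt + c. Substituting each data point gives a linear system:
  a - b + c = -15
  4a + 2b + c = -9
  36a + 6b + c = -113
Solving the system yields a = -4, b = 6, c = -5.
So P(t) = -4t^2 + 6t - 5.
Then P(5) = -75.

-75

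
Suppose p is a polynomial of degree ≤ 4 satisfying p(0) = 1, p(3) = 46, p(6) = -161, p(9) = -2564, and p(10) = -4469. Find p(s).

Write p(s) = as^4 + bs^3 + cs^2 + ds + e. Substituting each data point gives a linear system:
  e = 1
  81a + 27b + 9c + 3d + e = 46
  1296a + 216b + 36c + 6d + e = -161
  6561a + 729b + 81c + 9d + e = -2564
  10000a + 1000b + 100c + 10d + e = -4469
Solving the system yields a = -1, b = 6, c = -5, d = 3, e = 1.
So p(s) = -s⁴ + 6s³ - 5s² + 3s + 1.
Check: p(3) = 46. ✓

p(s) = -s^4 + 6s^3 - 5s^2 + 3s + 1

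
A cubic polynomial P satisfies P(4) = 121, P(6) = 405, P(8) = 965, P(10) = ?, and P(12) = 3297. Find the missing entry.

The 4 known points determine the degree-3 polynomial uniquely.
Write P(x) = ax^3 + bx^2 + cx + d. Substituting each data point gives a linear system:
  64a + 16b + 4c + d = 121
  216a + 36b + 6c + d = 405
  512a + 64b + 8c + d = 965
  1728a + 144b + 12c + d = 3297
Solving the system yields a = 2, b = -3/2, c = 5, d = -3.
So P(x) = 2x³ - (3/2)x² + 5x - 3.
Then P(10) = 1897.

1897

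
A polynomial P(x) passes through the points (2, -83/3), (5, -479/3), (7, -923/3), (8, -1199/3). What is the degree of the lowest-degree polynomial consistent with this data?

Divided differences on the nodes 2, 5, 7, 8:
  order 0: -83/3  -479/3  -923/3  -1199/3
  order 1: -44  -74  -92
  order 2: -6  -6
  order 3: 0
The order-2 divided differences are all -6 (nonzero) and every higher order vanishes, so the data lies on a polynomial of degree exactly 2.

2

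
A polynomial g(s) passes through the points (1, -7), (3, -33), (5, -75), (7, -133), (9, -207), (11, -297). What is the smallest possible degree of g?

2

Forward differences of the values at s = 1, 3, 5, 7, 9, 11:
  g  : -7  -33  -75  -133  -207  -297
  Δ  : -26  -42  -58  -74  -90
  Δ^2: -16  -16  -16  -16
  Δ^3: 0  0  0
  Δ^4: 0  0
  Δ^5: 0
The second differences are constant (-16) and nonzero, while all higher differences vanish, so the minimal degree is 2.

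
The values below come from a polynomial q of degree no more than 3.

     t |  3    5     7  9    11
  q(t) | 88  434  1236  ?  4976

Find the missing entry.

On equispaced nodes a degree-3 polynomial has vanishing fourth forward difference, so
  q(3) - 4·q(5) + 6·q(7) - 4·q(9) + q(11) = 0.
Substituting the known values and solving for q(9):
  -4·q(9) = -10744
  q(9) = 2686.

2686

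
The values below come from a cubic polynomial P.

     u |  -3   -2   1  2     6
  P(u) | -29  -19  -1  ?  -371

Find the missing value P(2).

The 4 known points determine the degree-3 polynomial uniquely.
Write P(u) = au^3 + bu^2 + cu + d. Substituting each data point gives a linear system:
  -27a + 9b - 3c + d = -29
  -8a + 4b - 2c + d = -19
  a + b + c + d = -1
  216a + 36b + 6c + d = -371
Solving the system yields a = -1, b = -5, c = 4, d = 1.
So P(u) = -u³ - 5u² + 4u + 1.
Then P(2) = -19.

-19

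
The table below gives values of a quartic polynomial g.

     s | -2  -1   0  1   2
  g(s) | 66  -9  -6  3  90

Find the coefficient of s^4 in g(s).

6

Write g(s) = as^4 + bs^3 + cs^2 + ds + e. Substituting each data point gives a linear system:
  16a - 8b + 4c - 2d + e = 66
  a - b + c - d + e = -9
  e = -6
  a + b + c + d + e = 3
  16a + 8b + 4c + 2d + e = 90
Solving the system yields a = 6, b = 0, c = -3, d = 6, e = -6.
So g(s) = 6s⁴ - 3s² + 6s - 6.
The leading coefficient is 6.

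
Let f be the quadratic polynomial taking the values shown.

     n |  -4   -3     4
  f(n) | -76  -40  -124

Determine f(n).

Using the Lagrange interpolation formula with nodes -4, -3, 4:
  L_0(n) = (n + 3)(n - 4) / 8
  L_1(n) = (n + 4)(n - 4) / -7
  L_2(n) = (n + 4)(n + 3) / 56
Then f(n) = -76·L_0(n) - 40·L_1(n) - 124·L_2(n).
Expanding and collecting terms gives f(n) = -6n² - 6n - 4.
Check: f(-3) = -40. ✓

f(n) = -6n^2 - 6n - 4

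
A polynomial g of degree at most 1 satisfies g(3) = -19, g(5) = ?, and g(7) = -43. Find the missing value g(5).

-31

On equispaced nodes a degree-1 polynomial has vanishing second forward difference, so
  g(3) - 2·g(5) + g(7) = 0.
Substituting the known values and solving for g(5):
  -2·g(5) = 62
  g(5) = -31.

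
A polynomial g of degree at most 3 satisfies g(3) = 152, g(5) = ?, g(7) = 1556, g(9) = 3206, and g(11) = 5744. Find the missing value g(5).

602

On equispaced nodes a degree-3 polynomial has vanishing fourth forward difference, so
  g(3) - 4·g(5) + 6·g(7) - 4·g(9) + g(11) = 0.
Substituting the known values and solving for g(5):
  -4·g(5) = -2408
  g(5) = 602.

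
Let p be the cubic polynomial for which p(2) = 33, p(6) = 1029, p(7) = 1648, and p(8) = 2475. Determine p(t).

p(t) = 5t^3 - t^2 - 3t + 3

Write p(t) = at^3 + bt^2 + ct + d. Substituting each data point gives a linear system:
  8a + 4b + 2c + d = 33
  216a + 36b + 6c + d = 1029
  343a + 49b + 7c + d = 1648
  512a + 64b + 8c + d = 2475
Solving the system yields a = 5, b = -1, c = -3, d = 3.
So p(t) = 5t^3 - t^2 - 3t + 3.
Check: p(2) = 33. ✓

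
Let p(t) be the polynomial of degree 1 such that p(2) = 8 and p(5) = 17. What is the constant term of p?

2

Write p(t) = at + b. Substituting each data point gives a linear system:
  2a + b = 8
  5a + b = 17
Solving the system yields a = 3, b = 2.
So p(t) = 3t + 2.
The constant term is 2.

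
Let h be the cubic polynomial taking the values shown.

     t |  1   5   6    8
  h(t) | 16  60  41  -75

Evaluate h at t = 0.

5

Write h(t) = at^3 + bt^2 + ct + d. Substituting each data point gives a linear system:
  a + b + c + d = 16
  125a + 25b + 5c + d = 60
  216a + 36b + 6c + d = 41
  512a + 64b + 8c + d = -75
Solving the system yields a = -1, b = 6, c = 6, d = 5.
So h(t) = -t³ + 6t² + 6t + 5.
Then h(0) = 5.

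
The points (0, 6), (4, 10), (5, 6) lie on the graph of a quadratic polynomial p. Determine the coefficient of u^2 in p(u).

Write p(u) = au^2 + bu + c. Substituting each data point gives a linear system:
  c = 6
  16a + 4b + c = 10
  25a + 5b + c = 6
Solving the system yields a = -1, b = 5, c = 6.
So p(u) = -u^2 + 5u + 6.
The leading coefficient is -1.

-1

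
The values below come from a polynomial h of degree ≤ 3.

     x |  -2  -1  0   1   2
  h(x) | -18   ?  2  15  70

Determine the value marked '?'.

1

The 4 known points determine the degree-3 polynomial uniquely.
Write h(x) = ax^3 + bx^2 + cx + d. Substituting each data point gives a linear system:
  -8a + 4b - 2c + d = -18
  d = 2
  a + b + c + d = 15
  8a + 4b + 2c + d = 70
Solving the system yields a = 5, b = 6, c = 2, d = 2.
So h(x) = 5x^3 + 6x^2 + 2x + 2.
Then h(-1) = 1.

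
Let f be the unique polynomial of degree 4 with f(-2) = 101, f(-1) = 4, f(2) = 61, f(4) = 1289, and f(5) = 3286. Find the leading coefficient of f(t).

Write f(t) = at^4 + bt^3 + ct^2 + dt + e. Substituting each data point gives a linear system:
  16a - 8b + 4c - 2d + e = 101
  a - b + c - d + e = 4
  16a + 8b + 4c + 2d + e = 61
  256a + 64b + 16c + 4d + e = 1289
  625a + 125b + 25c + 5d + e = 3286
Solving the system yields a = 6, b = -3, c = -4, d = 2, e = 1.
So f(t) = 6t⁴ - 3t³ - 4t² + 2t + 1.
The leading coefficient is 6.

6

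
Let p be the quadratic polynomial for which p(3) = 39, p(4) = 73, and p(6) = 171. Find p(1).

1

Using the Lagrange interpolation formula with nodes 3, 4, 6:
  L_0(u) = (u - 4)(u - 6) / 3
  L_1(u) = (u - 3)(u - 6) / -2
  L_2(u) = (u - 3)(u - 4) / 6
Then p(u) = 39·L_0(u) + 73·L_1(u) + 171·L_2(u).
Expanding and collecting terms gives p(u) = 5u² - u - 3.
Evaluating at u = 1: p(1) = 1.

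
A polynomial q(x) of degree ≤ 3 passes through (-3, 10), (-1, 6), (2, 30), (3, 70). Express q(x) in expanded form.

q(x) = x^3 + 4x^2 + x + 4

Write q(x) = ax^3 + bx^2 + cx + d. Substituting each data point gives a linear system:
  -27a + 9b - 3c + d = 10
  -a + b - c + d = 6
  8a + 4b + 2c + d = 30
  27a + 9b + 3c + d = 70
Solving the system yields a = 1, b = 4, c = 1, d = 4.
So q(x) = x^3 + 4x^2 + x + 4.
Check: q(-3) = 10. ✓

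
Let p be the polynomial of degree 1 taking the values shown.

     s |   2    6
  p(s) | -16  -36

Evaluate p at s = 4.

-26

Using the Lagrange interpolation formula with nodes 2, 6:
  L_0(s) = (s - 6) / -4
  L_1(s) = (s - 2) / 4
Then p(s) = -16·L_0(s) - 36·L_1(s).
Expanding and collecting terms gives p(s) = -5s - 6.
Evaluating at s = 4: p(4) = -26.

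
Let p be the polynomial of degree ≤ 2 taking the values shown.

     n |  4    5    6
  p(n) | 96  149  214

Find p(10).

Write p(n) = an^2 + bn + c. Substituting each data point gives a linear system:
  16a + 4b + c = 96
  25a + 5b + c = 149
  36a + 6b + c = 214
Solving the system yields a = 6, b = -1, c = 4.
So p(n) = 6n^2 - n + 4.
Then p(10) = 594.

594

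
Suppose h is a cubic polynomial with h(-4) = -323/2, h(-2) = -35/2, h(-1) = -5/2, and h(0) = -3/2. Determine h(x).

Write h(x) = ax^3 + bx^2 + cx + d. Substituting each data point gives a linear system:
  -64a + 16b - 4c + d = -323/2
  -8a + 4b - 2c + d = -35/2
  -a + b - c + d = -5/2
  d = -3/2
Solving the system yields a = 3, b = 2, c = 0, d = -3/2.
So h(x) = 3x^3 + 2x^2 - 3/2.
Check: h(-4) = -323/2. ✓

h(x) = 3x^3 + 2x^2 - 3/2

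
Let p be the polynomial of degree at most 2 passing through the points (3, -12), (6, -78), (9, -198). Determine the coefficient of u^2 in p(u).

-3

Write p(u) = au^2 + bu + c. Substituting each data point gives a linear system:
  9a + 3b + c = -12
  36a + 6b + c = -78
  81a + 9b + c = -198
Solving the system yields a = -3, b = 5, c = 0.
So p(u) = -3u^2 + 5u.
The leading coefficient is -3.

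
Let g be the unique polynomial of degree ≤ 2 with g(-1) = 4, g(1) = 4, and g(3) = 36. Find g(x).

g(x) = 4x^2

Using the Lagrange interpolation formula with nodes -1, 1, 3:
  L_0(x) = (x - 1)(x - 3) / 8
  L_1(x) = (x + 1)(x - 3) / -4
  L_2(x) = (x + 1)(x - 1) / 8
Then g(x) = 4·L_0(x) + 4·L_1(x) + 36·L_2(x).
Expanding and collecting terms gives g(x) = 4x².
Check: g(-1) = 4. ✓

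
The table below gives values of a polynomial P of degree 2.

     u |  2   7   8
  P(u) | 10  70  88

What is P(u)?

P(u) = u^2 + 3u

Write P(u) = au^2 + bu + c. Substituting each data point gives a linear system:
  4a + 2b + c = 10
  49a + 7b + c = 70
  64a + 8b + c = 88
Solving the system yields a = 1, b = 3, c = 0.
So P(u) = u^2 + 3u.
Check: P(8) = 88. ✓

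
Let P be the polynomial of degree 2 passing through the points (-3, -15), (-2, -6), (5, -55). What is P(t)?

P(t) = -2t^2 - t

Write P(t) = at^2 + bt + c. Substituting each data point gives a linear system:
  9a - 3b + c = -15
  4a - 2b + c = -6
  25a + 5b + c = -55
Solving the system yields a = -2, b = -1, c = 0.
So P(t) = -2t² - t.
Check: P(-2) = -6. ✓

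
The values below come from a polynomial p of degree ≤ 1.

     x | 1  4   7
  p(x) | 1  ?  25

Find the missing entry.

On equispaced nodes a degree-1 polynomial has vanishing second forward difference, so
  p(1) - 2·p(4) + p(7) = 0.
Substituting the known values and solving for p(4):
  -2·p(4) = -26
  p(4) = 13.

13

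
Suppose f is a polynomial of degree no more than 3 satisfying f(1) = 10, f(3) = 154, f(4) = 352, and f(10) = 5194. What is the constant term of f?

4

Write f(n) = an^3 + bn^2 + cn + d. Substituting each data point gives a linear system:
  a + b + c + d = 10
  27a + 9b + 3c + d = 154
  64a + 16b + 4c + d = 352
  1000a + 100b + 10c + d = 5194
Solving the system yields a = 5, b = 2, c = -1, d = 4.
So f(n) = 5n³ + 2n² - n + 4.
The constant term is 4.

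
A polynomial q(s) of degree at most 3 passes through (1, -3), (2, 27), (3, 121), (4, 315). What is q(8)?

Forward differences of the values at s = 1, 2, 3, 4:
  q  : -3  27  121  315
  Δ  : 30  94  194
  Δ^2: 64  100
  Δ^3: 36
The third differences are constant, confirming degree 3.
Interpolating (Newton forward form) and evaluating at s = 8 gives q(8) = 2811.

2811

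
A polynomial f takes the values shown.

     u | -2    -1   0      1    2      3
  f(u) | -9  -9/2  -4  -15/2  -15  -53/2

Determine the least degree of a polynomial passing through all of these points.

Forward differences of the values at u = -2, -1, 0, 1, 2, 3:
  f  : -9  -9/2  -4  -15/2  -15  -53/2
  Δ  : 9/2  1/2  -7/2  -15/2  -23/2
  Δ^2: -4  -4  -4  -4
  Δ^3: 0  0  0
  Δ^4: 0  0
  Δ^5: 0
The second differences are constant (-4) and nonzero, while all higher differences vanish, so the minimal degree is 2.

2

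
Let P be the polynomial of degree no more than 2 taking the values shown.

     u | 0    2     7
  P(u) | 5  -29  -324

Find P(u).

Using the Lagrange interpolation formula with nodes 0, 2, 7:
  L_0(u) = (u - 2)(u - 7) / 14
  L_1(u) = u(u - 7) / -10
  L_2(u) = u(u - 2) / 35
Then P(u) = 5·L_0(u) - 29·L_1(u) - 324·L_2(u).
Expanding and collecting terms gives P(u) = -6u^2 - 5u + 5.
Check: P(7) = -324. ✓

P(u) = -6u^2 - 5u + 5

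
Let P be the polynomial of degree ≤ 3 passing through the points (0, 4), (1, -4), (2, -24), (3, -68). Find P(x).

P(x) = -2x^3 - 6x + 4

Write P(x) = ax^3 + bx^2 + cx + d. Substituting each data point gives a linear system:
  d = 4
  a + b + c + d = -4
  8a + 4b + 2c + d = -24
  27a + 9b + 3c + d = -68
Solving the system yields a = -2, b = 0, c = -6, d = 4.
So P(x) = -2x^3 - 6x + 4.
Check: P(1) = -4. ✓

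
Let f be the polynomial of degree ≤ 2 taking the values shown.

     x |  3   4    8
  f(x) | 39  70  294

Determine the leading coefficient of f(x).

Write f(x) = ax^2 + bx + c. Substituting each data point gives a linear system:
  9a + 3b + c = 39
  16a + 4b + c = 70
  64a + 8b + c = 294
Solving the system yields a = 5, b = -4, c = 6.
So f(x) = 5x² - 4x + 6.
The leading coefficient is 5.

5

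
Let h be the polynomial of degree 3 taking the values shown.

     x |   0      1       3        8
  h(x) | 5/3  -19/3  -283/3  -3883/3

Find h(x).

Using the Lagrange interpolation formula with nodes 0, 1, 3, 8:
  L_0(x) = (x - 1)(x - 3)(x - 8) / -24
  L_1(x) = x(x - 3)(x - 8) / 14
  L_2(x) = x(x - 1)(x - 8) / -30
  L_3(x) = x(x - 1)(x - 3) / 280
Then h(x) = 5/3·L_0(x) - 19/3·L_1(x) - 283/3·L_2(x) - 3883/3·L_3(x).
Expanding and collecting terms gives h(x) = -2x^3 - 4x^2 - 2x + 5/3.
Check: h(0) = 5/3. ✓

h(x) = -2x^3 - 4x^2 - 2x + 5/3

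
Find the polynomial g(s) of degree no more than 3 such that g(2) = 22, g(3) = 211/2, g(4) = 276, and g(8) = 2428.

Write g(s) = as^3 + bs^2 + cs + d. Substituting each data point gives a linear system:
  8a + 4b + 2c + d = 22
  27a + 9b + 3c + d = 211/2
  64a + 16b + 4c + d = 276
  512a + 64b + 8c + d = 2428
Solving the system yields a = 5, b = -3/2, c = -4, d = -4.
So g(s) = 5s^3 - (3/2)s^2 - 4s - 4.
Check: g(8) = 2428. ✓

g(s) = 5s^3 - (3/2)s^2 - 4s - 4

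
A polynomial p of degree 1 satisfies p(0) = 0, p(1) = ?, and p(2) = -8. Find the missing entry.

The 2 known points determine the degree-1 polynomial uniquely.
Write p(s) = as + b. Substituting each data point gives a linear system:
  b = 0
  2a + b = -8
Solving the system yields a = -4, b = 0.
So p(s) = -4s.
Then p(1) = -4.

-4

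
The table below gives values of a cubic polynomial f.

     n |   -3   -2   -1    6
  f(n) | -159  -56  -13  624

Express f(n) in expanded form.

f(n) = 4n^3 - 6n^2 - 3n - 6

Using the Lagrange interpolation formula with nodes -3, -2, -1, 6:
  L_0(n) = (n + 2)(n + 1)(n - 6) / -18
  L_1(n) = (n + 3)(n + 1)(n - 6) / 8
  L_2(n) = (n + 3)(n + 2)(n - 6) / -14
  L_3(n) = (n + 3)(n + 2)(n + 1) / 504
Then f(n) = -159·L_0(n) - 56·L_1(n) - 13·L_2(n) + 624·L_3(n).
Expanding and collecting terms gives f(n) = 4n³ - 6n² - 3n - 6.
Check: f(-2) = -56. ✓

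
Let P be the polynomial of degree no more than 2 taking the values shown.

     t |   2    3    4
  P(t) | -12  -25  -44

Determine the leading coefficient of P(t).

-3

Write P(t) = at^2 + bt + c. Substituting each data point gives a linear system:
  4a + 2b + c = -12
  9a + 3b + c = -25
  16a + 4b + c = -44
Solving the system yields a = -3, b = 2, c = -4.
So P(t) = -3t^2 + 2t - 4.
The leading coefficient is -3.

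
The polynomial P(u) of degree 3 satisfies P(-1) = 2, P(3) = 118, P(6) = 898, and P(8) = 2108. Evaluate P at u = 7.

1418

Using the Lagrange interpolation formula with nodes -1, 3, 6, 8:
  L_0(u) = (u - 3)(u - 6)(u - 8) / -252
  L_1(u) = (u + 1)(u - 6)(u - 8) / 60
  L_2(u) = (u + 1)(u - 3)(u - 8) / -42
  L_3(u) = (u + 1)(u - 3)(u - 6) / 90
Then P(u) = 2·L_0(u) + 118·L_1(u) + 898·L_2(u) + 2108·L_3(u).
Expanding and collecting terms gives P(u) = 4u³ + u² - u + 4.
Evaluating at u = 7: P(7) = 1418.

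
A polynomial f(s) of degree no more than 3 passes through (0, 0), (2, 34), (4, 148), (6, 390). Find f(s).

Using the Lagrange interpolation formula with nodes 0, 2, 4, 6:
  L_0(s) = (s - 2)(s - 4)(s - 6) / -48
  L_1(s) = s(s - 4)(s - 6) / 16
  L_2(s) = s(s - 2)(s - 6) / -16
  L_3(s) = s(s - 2)(s - 4) / 48
Then f(s) = 0·L_0(s) + 34·L_1(s) + 148·L_2(s) + 390·L_3(s).
Expanding and collecting terms gives f(s) = s^3 + 4s^2 + 5s.
Check: f(4) = 148. ✓

f(s) = s^3 + 4s^2 + 5s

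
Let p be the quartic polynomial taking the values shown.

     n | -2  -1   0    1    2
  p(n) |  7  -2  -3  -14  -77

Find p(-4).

Write p(n) = an^4 + bn^3 + cn^2 + dn + e. Substituting each data point gives a linear system:
  16a - 8b + 4c - 2d + e = 7
  a - b + c - d + e = -2
  e = -3
  a + b + c + d + e = -14
  16a + 8b + 4c + 2d + e = -77
Solving the system yields a = -1, b = -5, c = -4, d = -1, e = -3.
So p(n) = -n^4 - 5n^3 - 4n^2 - n - 3.
Then p(-4) = 1.

1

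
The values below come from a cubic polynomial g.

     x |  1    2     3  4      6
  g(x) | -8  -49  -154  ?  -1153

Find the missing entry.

The 4 known points determine the degree-3 polynomial uniquely.
Write g(x) = ax^3 + bx^2 + cx + d. Substituting each data point gives a linear system:
  a + b + c + d = -8
  8a + 4b + 2c + d = -49
  27a + 9b + 3c + d = -154
  216a + 36b + 6c + d = -1153
Solving the system yields a = -5, b = -2, c = 0, d = -1.
So g(x) = -5x^3 - 2x^2 - 1.
Then g(4) = -353.

-353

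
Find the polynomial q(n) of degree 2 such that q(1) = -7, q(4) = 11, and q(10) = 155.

Using the Lagrange interpolation formula with nodes 1, 4, 10:
  L_0(n) = (n - 4)(n - 10) / 27
  L_1(n) = (n - 1)(n - 10) / -18
  L_2(n) = (n - 1)(n - 4) / 54
Then q(n) = -7·L_0(n) + 11·L_1(n) + 155·L_2(n).
Expanding and collecting terms gives q(n) = 2n² - 4n - 5.
Check: q(10) = 155. ✓

q(n) = 2n^2 - 4n - 5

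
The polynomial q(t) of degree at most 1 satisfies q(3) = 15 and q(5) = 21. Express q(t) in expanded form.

q(t) = 3t + 6

Using the Lagrange interpolation formula with nodes 3, 5:
  L_0(t) = (t - 5) / -2
  L_1(t) = (t - 3) / 2
Then q(t) = 15·L_0(t) + 21·L_1(t).
Expanding and collecting terms gives q(t) = 3t + 6.
Check: q(5) = 21. ✓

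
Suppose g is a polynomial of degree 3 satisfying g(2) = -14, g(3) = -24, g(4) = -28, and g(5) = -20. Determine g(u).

g(u) = u^3 - 6u^2 + u

Using the Lagrange interpolation formula with nodes 2, 3, 4, 5:
  L_0(u) = (u - 3)(u - 4)(u - 5) / -6
  L_1(u) = (u - 2)(u - 4)(u - 5) / 2
  L_2(u) = (u - 2)(u - 3)(u - 5) / -2
  L_3(u) = (u - 2)(u - 3)(u - 4) / 6
Then g(u) = -14·L_0(u) - 24·L_1(u) - 28·L_2(u) - 20·L_3(u).
Expanding and collecting terms gives g(u) = u³ - 6u² + u.
Check: g(4) = -28. ✓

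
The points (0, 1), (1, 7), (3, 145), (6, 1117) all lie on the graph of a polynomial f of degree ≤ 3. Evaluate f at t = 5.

Using the Lagrange interpolation formula with nodes 0, 1, 3, 6:
  L_0(t) = (t - 1)(t - 3)(t - 6) / -18
  L_1(t) = t(t - 3)(t - 6) / 10
  L_2(t) = t(t - 1)(t - 6) / -18
  L_3(t) = t(t - 1)(t - 3) / 90
Then f(t) = 1·L_0(t) + 7·L_1(t) + 145·L_2(t) + 1117·L_3(t).
Expanding and collecting terms gives f(t) = 5t³ + t² + 1.
Evaluating at t = 5: f(5) = 651.

651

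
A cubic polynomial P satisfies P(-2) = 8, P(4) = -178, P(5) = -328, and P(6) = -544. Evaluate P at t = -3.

Write P(t) = at^3 + bt^2 + ct + d. Substituting each data point gives a linear system:
  -8a + 4b - 2c + d = 8
  64a + 16b + 4c + d = -178
  125a + 25b + 5c + d = -328
  216a + 36b + 6c + d = -544
Solving the system yields a = -2, b = -3, c = -1, d = 2.
So P(t) = -2t^3 - 3t^2 - t + 2.
Then P(-3) = 32.

32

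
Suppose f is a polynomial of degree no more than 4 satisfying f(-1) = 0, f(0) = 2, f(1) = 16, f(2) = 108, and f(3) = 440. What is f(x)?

f(x) = 4x^4 + 3x^3 + 2x^2 + 5x + 2

Using the Lagrange interpolation formula with nodes -1, 0, 1, 2, 3:
  L_0(x) = x(x - 1)(x - 2)(x - 3) / 24
  L_1(x) = (x + 1)(x - 1)(x - 2)(x - 3) / -6
  L_2(x) = (x + 1)x(x - 2)(x - 3) / 4
  L_3(x) = (x + 1)x(x - 1)(x - 3) / -6
  L_4(x) = (x + 1)x(x - 1)(x - 2) / 24
Then f(x) = 0·L_0(x) + 2·L_1(x) + 16·L_2(x) + 108·L_3(x) + 440·L_4(x).
Expanding and collecting terms gives f(x) = 4x^4 + 3x^3 + 2x^2 + 5x + 2.
Check: f(2) = 108. ✓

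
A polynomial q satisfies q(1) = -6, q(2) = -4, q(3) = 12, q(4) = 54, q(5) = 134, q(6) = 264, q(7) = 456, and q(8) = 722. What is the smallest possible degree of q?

3

Forward differences of the values at s = 1, 2, 3, 4, 5, 6, 7, 8:
  q  : -6  -4  12  54  134  264  456  722
  Δ  : 2  16  42  80  130  192  266
  Δ^2: 14  26  38  50  62  74
  Δ^3: 12  12  12  12  12
  Δ^4: 0  0  0  0
  Δ^5: 0  0  0
  Δ^6: 0  0
  Δ^7: 0
The third differences are constant (12) and nonzero, while all higher differences vanish, so the minimal degree is 3.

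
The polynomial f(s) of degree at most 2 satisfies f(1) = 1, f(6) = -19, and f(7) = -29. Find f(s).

Write f(s) = as^2 + bs + c. Substituting each data point gives a linear system:
  a + b + c = 1
  36a + 6b + c = -19
  49a + 7b + c = -29
Solving the system yields a = -1, b = 3, c = -1.
So f(s) = -s² + 3s - 1.
Check: f(6) = -19. ✓

f(s) = -s^2 + 3s - 1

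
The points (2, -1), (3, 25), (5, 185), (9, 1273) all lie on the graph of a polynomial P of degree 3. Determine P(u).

P(u) = 2u^3 - 2u^2 - 2u - 5

Write P(u) = au^3 + bu^2 + cu + d. Substituting each data point gives a linear system:
  8a + 4b + 2c + d = -1
  27a + 9b + 3c + d = 25
  125a + 25b + 5c + d = 185
  729a + 81b + 9c + d = 1273
Solving the system yields a = 2, b = -2, c = -2, d = -5.
So P(u) = 2u^3 - 2u^2 - 2u - 5.
Check: P(9) = 1273. ✓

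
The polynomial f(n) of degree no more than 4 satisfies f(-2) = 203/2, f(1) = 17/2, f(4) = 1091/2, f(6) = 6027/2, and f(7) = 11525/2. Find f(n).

Write f(n) = an^4 + bn^3 + cn^2 + dn + e. Substituting each data point gives a linear system:
  16a - 8b + 4c - 2d + e = 203/2
  a + b + c + d + e = 17/2
  256a + 64b + 16c + 4d + e = 1091/2
  1296a + 216b + 36c + 6d + e = 6027/2
  2401a + 343b + 49c + 7d + e = 11525/2
Solving the system yields a = 3, b = -5, c = 5, d = 4, e = 3/2.
So f(n) = 3n^4 - 5n^3 + 5n^2 + 4n + 3/2.
Check: f(-2) = 203/2. ✓

f(n) = 3n^4 - 5n^3 + 5n^2 + 4n + 3/2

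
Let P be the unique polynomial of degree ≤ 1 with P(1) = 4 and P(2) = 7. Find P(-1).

Using the Lagrange interpolation formula with nodes 1, 2:
  L_0(n) = (n - 2) / -1
  L_1(n) = (n - 1) / 1
Then P(n) = 4·L_0(n) + 7·L_1(n).
Expanding and collecting terms gives P(n) = 3n + 1.
Evaluating at n = -1: P(-1) = -2.

-2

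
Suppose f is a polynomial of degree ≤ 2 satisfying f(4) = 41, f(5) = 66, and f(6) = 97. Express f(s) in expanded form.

f(s) = 3s^2 - 2s + 1

Write f(s) = as^2 + bs + c. Substituting each data point gives a linear system:
  16a + 4b + c = 41
  25a + 5b + c = 66
  36a + 6b + c = 97
Solving the system yields a = 3, b = -2, c = 1.
So f(s) = 3s² - 2s + 1.
Check: f(6) = 97. ✓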